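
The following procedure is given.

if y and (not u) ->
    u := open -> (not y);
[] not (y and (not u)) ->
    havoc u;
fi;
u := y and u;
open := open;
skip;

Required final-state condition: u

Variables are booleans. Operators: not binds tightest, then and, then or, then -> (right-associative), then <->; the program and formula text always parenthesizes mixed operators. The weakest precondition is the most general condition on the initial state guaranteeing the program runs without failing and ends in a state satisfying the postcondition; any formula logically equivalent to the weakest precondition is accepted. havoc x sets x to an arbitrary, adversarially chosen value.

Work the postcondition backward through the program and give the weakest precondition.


Working backward. After the program, u must hold.
Before skip: u
Before open := open: u
Before u := y and u: y and u
Then branch requires y and (open -> (not y)); else branch requires false.
Before the if: ((y and (not u)) -> (y and (open -> (not y)))) and y and (not u)
Answer: WP = ((y and (not u)) -> (y and (open -> (not y)))) and y and (not u)


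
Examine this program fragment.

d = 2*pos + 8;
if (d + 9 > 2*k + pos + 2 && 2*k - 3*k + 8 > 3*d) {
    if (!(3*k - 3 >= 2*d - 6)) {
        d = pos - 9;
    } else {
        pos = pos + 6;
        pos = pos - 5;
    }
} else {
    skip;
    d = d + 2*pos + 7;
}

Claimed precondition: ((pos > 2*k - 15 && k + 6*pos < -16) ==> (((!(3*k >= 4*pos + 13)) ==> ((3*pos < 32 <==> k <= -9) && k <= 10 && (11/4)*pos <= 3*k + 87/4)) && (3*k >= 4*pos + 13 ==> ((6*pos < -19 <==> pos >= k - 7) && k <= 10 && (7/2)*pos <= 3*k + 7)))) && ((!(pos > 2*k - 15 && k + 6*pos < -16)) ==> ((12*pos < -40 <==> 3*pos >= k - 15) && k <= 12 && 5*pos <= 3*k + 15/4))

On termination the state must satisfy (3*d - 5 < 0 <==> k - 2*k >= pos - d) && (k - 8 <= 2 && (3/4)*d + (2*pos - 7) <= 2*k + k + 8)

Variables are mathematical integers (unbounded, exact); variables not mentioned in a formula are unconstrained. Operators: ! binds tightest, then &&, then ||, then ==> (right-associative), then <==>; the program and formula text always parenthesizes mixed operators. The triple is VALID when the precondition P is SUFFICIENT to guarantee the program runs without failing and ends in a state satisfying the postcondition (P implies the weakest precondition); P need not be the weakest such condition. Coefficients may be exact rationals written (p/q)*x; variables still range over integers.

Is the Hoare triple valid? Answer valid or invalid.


Working backward. After the program, the postcondition (3*d - 5 < 0 <==> k - 2*k >= pos - d) && (k - 8 <= 2 && (3/4)*d + (2*pos - 7) <= 2*k + k + 8) must hold; in canonical form it is (3*d < 5 <==> d >= k + pos) && k <= 10 && (3/4)*d + 2*pos <= 3*k + 15.
Then branch requires ((!(3*k >= 2*d - 3)) ==> ((3*pos < 32 <==> k <= -9) && k <= 10 && (11/4)*pos <= 3*k + 87/4)) && (3*k >= 2*d - 3 ==> ((3*d < 5 <==> d >= k + pos + 1) && k <= 10 && (3/4)*d + 2*pos <= 3*k + 13)); else branch requires (3*d + 6*pos < -16 <==> d + pos >= k - 7) && k <= 10 && (3/4)*d + (7/2)*pos <= 3*k + 39/4.
Before the if: ((d > 2*k + pos - 7 && 3*d + k < 8) ==> (((!(3*k >= 2*d - 3)) ==> ((3*pos < 32 <==> k <= -9) && k <= 10 && (11/4)*pos <= 3*k + 87/4)) && (3*k >= 2*d - 3 ==> ((3*d < 5 <==> d >= k + pos + 1) && k <= 10 && (3/4)*d + 2*pos <= 3*k + 13)))) && ((!(d > 2*k + pos - 7 && 3*d + k < 8)) ==> ((3*d + 6*pos < -16 <==> d + pos >= k - 7) && k <= 10 && (3/4)*d + (7/2)*pos <= 3*k + 39/4))
Before d := 2*pos + 8: ((pos > 2*k - 15 && k + 6*pos < -16) ==> (((!(3*k >= 4*pos + 13)) ==> ((3*pos < 32 <==> k <= -9) && k <= 10 && (11/4)*pos <= 3*k + 87/4)) && (3*k >= 4*pos + 13 ==> ((6*pos < -19 <==> pos >= k - 7) && k <= 10 && (7/2)*pos <= 3*k + 7)))) && ((!(pos > 2*k - 15 && k + 6*pos < -16)) ==> ((12*pos < -40 <==> 3*pos >= k - 15) && k <= 10 && 5*pos <= 3*k + 15/4))
The weakest precondition is ((pos > 2*k - 15 && k + 6*pos < -16) ==> (((!(3*k >= 4*pos + 13)) ==> ((3*pos < 32 <==> k <= -9) && k <= 10 && (11/4)*pos <= 3*k + 87/4)) && (3*k >= 4*pos + 13 ==> ((6*pos < -19 <==> pos >= k - 7) && k <= 10 && (7/2)*pos <= 3*k + 7)))) && ((!(pos > 2*k - 15 && k + 6*pos < -16)) ==> ((12*pos < -40 <==> 3*pos >= k - 15) && k <= 10 && 5*pos <= 3*k + 15/4)).
Check whether ((pos > 2*k - 15 && k + 6*pos < -16) ==> (((!(3*k >= 4*pos + 13)) ==> ((3*pos < 32 <==> k <= -9) && k <= 10 && (11/4)*pos <= 3*k + 87/4)) && (3*k >= 4*pos + 13 ==> ((6*pos < -19 <==> pos >= k - 7) && k <= 10 && (7/2)*pos <= 3*k + 7)))) && ((!(pos > 2*k - 15 && k + 6*pos < -16)) ==> ((12*pos < -40 <==> 3*pos >= k - 15) && k <= 12 && 5*pos <= 3*k + 15/4)) implies it.
Countermodel: at the initial state k = 11, pos = -3, the precondition holds but the weakest precondition fails.
Answer: invalid


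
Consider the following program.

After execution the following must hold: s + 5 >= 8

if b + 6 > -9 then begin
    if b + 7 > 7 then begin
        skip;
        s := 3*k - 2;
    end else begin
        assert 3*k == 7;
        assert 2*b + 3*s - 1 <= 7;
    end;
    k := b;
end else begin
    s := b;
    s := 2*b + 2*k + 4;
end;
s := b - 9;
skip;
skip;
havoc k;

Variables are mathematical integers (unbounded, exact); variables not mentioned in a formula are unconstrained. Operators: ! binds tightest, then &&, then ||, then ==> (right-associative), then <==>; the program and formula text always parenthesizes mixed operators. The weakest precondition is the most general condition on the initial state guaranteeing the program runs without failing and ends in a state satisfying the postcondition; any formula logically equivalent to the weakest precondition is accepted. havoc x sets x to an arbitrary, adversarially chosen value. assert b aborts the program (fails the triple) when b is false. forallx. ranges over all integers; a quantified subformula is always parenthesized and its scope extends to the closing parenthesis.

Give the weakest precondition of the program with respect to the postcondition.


Working backward. After the program, the postcondition s + 5 >= 8 must hold; in canonical form it is s >= 3.
Before havoc k: s >= 3
Before skip: s >= 3
Before skip: s >= 3
Before s := b - 9: b >= 12
Then branch requires (b > 0 ==> b >= 12) && ((!(b > 0)) ==> (3*k == 7 && 2*b + 3*s <= 8 && b >= 12)); else branch requires b >= 12.
Before the if: (b > -15 ==> ((b > 0 ==> b >= 12) && ((!(b > 0)) ==> (3*k == 7 && 2*b + 3*s <= 8 && b >= 12)))) && ((!(b > -15)) ==> b >= 12)
Answer: WP = (b > -15 ==> ((b > 0 ==> b >= 12) && ((!(b > 0)) ==> (3*k == 7 && 2*b + 3*s <= 8 && b >= 12)))) && ((!(b > -15)) ==> b >= 12)


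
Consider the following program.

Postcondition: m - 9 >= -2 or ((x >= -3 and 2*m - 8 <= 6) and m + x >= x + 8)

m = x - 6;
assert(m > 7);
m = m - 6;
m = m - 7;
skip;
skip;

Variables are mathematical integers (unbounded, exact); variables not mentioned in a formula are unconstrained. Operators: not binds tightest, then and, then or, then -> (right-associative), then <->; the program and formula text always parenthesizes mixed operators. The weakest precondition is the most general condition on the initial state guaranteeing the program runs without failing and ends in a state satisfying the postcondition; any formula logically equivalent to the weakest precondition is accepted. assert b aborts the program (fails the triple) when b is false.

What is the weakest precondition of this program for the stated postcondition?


Working backward. After the program, the postcondition m - 9 >= -2 or ((x >= -3 and 2*m - 8 <= 6) and m + x >= x + 8) must hold; in canonical form it is m >= 7 or (x >= -3 and 2*m <= 14 and m >= 8).
Before skip: m >= 7 or (x >= -3 and 2*m <= 14 and m >= 8)
Before skip: m >= 7 or (x >= -3 and 2*m <= 14 and m >= 8)
Before m := m - 7: m >= 14 or (x >= -3 and 2*m <= 28 and m >= 15)
Before m := m - 6: m >= 20 or (x >= -3 and 2*m <= 40 and m >= 21)
Before assert m > 7: m > 7 and (m >= 20 or (x >= -3 and 2*m <= 40 and m >= 21))
Before m := x - 6: x > 13 and (x >= 26 or (x >= -3 and 2*x <= 52 and x >= 27))
Answer: WP = x > 13 and (x >= 26 or (x >= -3 and 2*x <= 52 and x >= 27))


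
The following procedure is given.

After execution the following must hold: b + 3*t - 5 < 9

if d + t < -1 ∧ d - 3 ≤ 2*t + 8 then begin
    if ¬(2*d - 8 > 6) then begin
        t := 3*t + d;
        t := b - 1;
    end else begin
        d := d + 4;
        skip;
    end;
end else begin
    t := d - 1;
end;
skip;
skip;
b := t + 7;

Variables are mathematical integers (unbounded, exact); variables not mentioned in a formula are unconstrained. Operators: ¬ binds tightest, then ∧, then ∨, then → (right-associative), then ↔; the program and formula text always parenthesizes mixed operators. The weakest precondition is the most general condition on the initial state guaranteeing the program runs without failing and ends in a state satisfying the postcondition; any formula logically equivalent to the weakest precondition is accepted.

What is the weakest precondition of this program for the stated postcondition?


Working backward. After the program, the postcondition b + 3*t - 5 < 9 must hold; in canonical form it is b + 3*t < 14.
Before b := t + 7: 4*t < 7
Before skip: 4*t < 7
Before skip: 4*t < 7
Then branch requires ((¬(2*d > 14)) → 4*b < 11) ∧ (2*d > 14 → 4*t < 7); else branch requires 4*d < 11.
Before the if: ((d + t < -1 ∧ d ≤ 2*t + 11) → (((¬(2*d > 14)) → 4*b < 11) ∧ (2*d > 14 → 4*t < 7))) ∧ ((¬(d + t < -1 ∧ d ≤ 2*t + 11)) → 4*d < 11)
Answer: WP = ((d + t < -1 ∧ d ≤ 2*t + 11) → (((¬(2*d > 14)) → 4*b < 11) ∧ (2*d > 14 → 4*t < 7))) ∧ ((¬(d + t < -1 ∧ d ≤ 2*t + 11)) → 4*d < 11)


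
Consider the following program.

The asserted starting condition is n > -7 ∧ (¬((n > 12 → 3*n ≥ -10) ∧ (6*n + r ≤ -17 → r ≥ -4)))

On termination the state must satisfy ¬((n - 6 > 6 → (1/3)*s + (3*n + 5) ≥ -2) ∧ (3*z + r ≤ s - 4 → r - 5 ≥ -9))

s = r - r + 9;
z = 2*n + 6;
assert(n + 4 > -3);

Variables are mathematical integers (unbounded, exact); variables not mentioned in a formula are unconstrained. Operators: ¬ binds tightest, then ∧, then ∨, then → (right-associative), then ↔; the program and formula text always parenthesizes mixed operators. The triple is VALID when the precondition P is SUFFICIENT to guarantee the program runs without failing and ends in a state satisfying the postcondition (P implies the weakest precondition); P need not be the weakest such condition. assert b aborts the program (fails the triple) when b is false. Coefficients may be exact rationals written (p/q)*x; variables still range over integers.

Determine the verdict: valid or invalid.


Working backward. After the program, the postcondition ¬((n - 6 > 6 → (1/3)*s + (3*n + 5) ≥ -2) ∧ (3*z + r ≤ s - 4 → r - 5 ≥ -9)) must hold; in canonical form it is ¬((n > 12 → 3*n + (1/3)*s ≥ -7) ∧ (r + 3*z ≤ s - 4 → r ≥ -4)).
Before assert n + 4 > -3: n > -7 ∧ (¬((n > 12 → 3*n + (1/3)*s ≥ -7) ∧ (r + 3*z ≤ s - 4 → r ≥ -4)))
Before z := 2*n + 6: n > -7 ∧ (¬((n > 12 → 3*n + (1/3)*s ≥ -7) ∧ (6*n + r ≤ s - 22 → r ≥ -4)))
Before s := r - r + 9: n > -7 ∧ (¬((n > 12 → 3*n ≥ -10) ∧ (6*n + r ≤ -13 → r ≥ -4)))
The weakest precondition is n > -7 ∧ (¬((n > 12 → 3*n ≥ -10) ∧ (6*n + r ≤ -13 → r ≥ -4))).
Check whether n > -7 ∧ (¬((n > 12 → 3*n ≥ -10) ∧ (6*n + r ≤ -17 → r ≥ -4))) implies it.
Every state satisfying the precondition satisfies the weakest precondition: the implication holds.
Answer: valid


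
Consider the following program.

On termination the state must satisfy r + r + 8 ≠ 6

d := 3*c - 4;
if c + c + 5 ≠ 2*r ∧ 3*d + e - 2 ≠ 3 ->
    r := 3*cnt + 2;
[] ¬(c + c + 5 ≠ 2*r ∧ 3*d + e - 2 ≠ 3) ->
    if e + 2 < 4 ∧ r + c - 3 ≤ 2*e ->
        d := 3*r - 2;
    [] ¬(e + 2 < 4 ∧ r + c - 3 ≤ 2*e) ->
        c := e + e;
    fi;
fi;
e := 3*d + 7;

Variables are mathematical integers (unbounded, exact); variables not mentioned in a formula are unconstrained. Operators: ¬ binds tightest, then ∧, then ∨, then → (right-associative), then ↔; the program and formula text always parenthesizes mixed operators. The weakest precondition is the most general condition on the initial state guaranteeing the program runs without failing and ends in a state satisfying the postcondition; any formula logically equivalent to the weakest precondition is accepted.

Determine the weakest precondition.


Working backward. After the program, the postcondition r + r + 8 ≠ 6 must hold; in canonical form it is 2*r ≠ -2.
Before e := 3*d + 7: 2*r ≠ -2
Then branch requires 6*cnt ≠ -6; else branch requires ((e < 2 ∧ c + r ≤ 2*e + 3) → 2*r ≠ -2) ∧ ((¬(e < 2 ∧ c + r ≤ 2*e + 3)) → 2*r ≠ -2).
Before the if: ((2*c ≠ 2*r - 5 ∧ 3*d + e ≠ 5) → 6*cnt ≠ -6) ∧ ((¬(2*c ≠ 2*r - 5 ∧ 3*d + e ≠ 5)) → (((e < 2 ∧ c + r ≤ 2*e + 3) → 2*r ≠ -2) ∧ ((¬(e < 2 ∧ c + r ≤ 2*e + 3)) → 2*r ≠ -2)))
Before d := 3*c - 4: ((2*c ≠ 2*r - 5 ∧ 9*c + e ≠ 17) → 6*cnt ≠ -6) ∧ ((¬(2*c ≠ 2*r - 5 ∧ 9*c + e ≠ 17)) → (((e < 2 ∧ c + r ≤ 2*e + 3) → 2*r ≠ -2) ∧ ((¬(e < 2 ∧ c + r ≤ 2*e + 3)) → 2*r ≠ -2)))
Answer: WP = ((2*c ≠ 2*r - 5 ∧ 9*c + e ≠ 17) → 6*cnt ≠ -6) ∧ ((¬(2*c ≠ 2*r - 5 ∧ 9*c + e ≠ 17)) → (((e < 2 ∧ c + r ≤ 2*e + 3) → 2*r ≠ -2) ∧ ((¬(e < 2 ∧ c + r ≤ 2*e + 3)) → 2*r ≠ -2)))


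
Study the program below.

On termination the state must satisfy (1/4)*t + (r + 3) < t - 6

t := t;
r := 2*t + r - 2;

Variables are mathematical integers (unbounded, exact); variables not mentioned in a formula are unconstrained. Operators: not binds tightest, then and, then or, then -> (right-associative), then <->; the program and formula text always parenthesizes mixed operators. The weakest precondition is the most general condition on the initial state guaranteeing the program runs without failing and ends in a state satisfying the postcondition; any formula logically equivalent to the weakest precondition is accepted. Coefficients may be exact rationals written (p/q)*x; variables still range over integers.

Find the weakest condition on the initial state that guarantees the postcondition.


Working backward. After the program, the postcondition (1/4)*t + (r + 3) < t - 6 must hold; in canonical form it is r < (3/4)*t - 9.
Before r := 2*t + r - 2: r + (5/4)*t < -7
Before t := t: r + (5/4)*t < -7
Answer: WP = r + (5/4)*t < -7


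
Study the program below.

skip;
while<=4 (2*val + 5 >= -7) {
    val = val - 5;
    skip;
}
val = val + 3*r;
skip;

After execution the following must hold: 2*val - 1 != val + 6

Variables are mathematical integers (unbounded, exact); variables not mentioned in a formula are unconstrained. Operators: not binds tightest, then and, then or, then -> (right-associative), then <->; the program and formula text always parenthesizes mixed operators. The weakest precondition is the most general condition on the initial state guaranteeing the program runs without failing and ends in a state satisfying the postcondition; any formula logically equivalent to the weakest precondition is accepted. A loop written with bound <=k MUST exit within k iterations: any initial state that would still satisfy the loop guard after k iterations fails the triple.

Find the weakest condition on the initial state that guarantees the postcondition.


Working backward. After the program, the postcondition 2*val - 1 != val + 6 must hold; in canonical form it is val != 7.
Before skip: val != 7
Before val := val + 3*r: 3*r + val != 7
Before the loop (bound <=4), unroll the exhaustion recursion (WP_0 = exit-now case; WP_j = one more guarded iteration, up to j = 4):
  WP_0: (not (2*val >= -12)) and 3*r + val != 7
  WP_1: (2*val >= -12 -> ((not (2*val >= -2)) and 3*r + val != 12)) and ((not (2*val >= -12)) -> 3*r + val != 7)
  WP_2: (2*val >= -12 -> ((2*val >= -2 -> ((not (2*val >= 8)) and 3*r + val != 17)) and ((not (2*val >= -2)) -> 3*r + val != 12))) and ((not (2*val >= -12)) -> 3*r + val != 7)
  WP_3: (2*val >= -12 -> ((2*val >= -2 -> ((2*val >= 8 -> ((not (2*val >= 18)) and 3*r + val != 22)) and ((not (2*val >= 8)) -> 3*r + val != 17))) and ((not (2*val >= -2)) -> 3*r + val != 12))) and ((not (2*val >= -12)) -> 3*r + val != 7)
  WP_4: (2*val >= -12 -> ((2*val >= -2 -> ((2*val >= 8 -> ((2*val >= 18 -> ((not (2*val >= 28)) and 3*r + val != 27)) and ((not (2*val >= 18)) -> 3*r + val != 22))) and ((not (2*val >= 8)) -> 3*r + val != 17))) and ((not (2*val >= -2)) -> 3*r + val != 12))) and ((not (2*val >= -12)) -> 3*r + val != 7)
So before the loop: (2*val >= -12 -> ((2*val >= -2 -> ((2*val >= 8 -> ((2*val >= 18 -> ((not (2*val >= 28)) and 3*r + val != 27)) and ((not (2*val >= 18)) -> 3*r + val != 22))) and ((not (2*val >= 8)) -> 3*r + val != 17))) and ((not (2*val >= -2)) -> 3*r + val != 12))) and ((not (2*val >= -12)) -> 3*r + val != 7)
Before skip: (2*val >= -12 -> ((2*val >= -2 -> ((2*val >= 8 -> ((2*val >= 18 -> ((not (2*val >= 28)) and 3*r + val != 27)) and ((not (2*val >= 18)) -> 3*r + val != 22))) and ((not (2*val >= 8)) -> 3*r + val != 17))) and ((not (2*val >= -2)) -> 3*r + val != 12))) and ((not (2*val >= -12)) -> 3*r + val != 7)
Answer: WP = (2*val >= -12 -> ((2*val >= -2 -> ((2*val >= 8 -> ((2*val >= 18 -> ((not (2*val >= 28)) and 3*r + val != 27)) and ((not (2*val >= 18)) -> 3*r + val != 22))) and ((not (2*val >= 8)) -> 3*r + val != 17))) and ((not (2*val >= -2)) -> 3*r + val != 12))) and ((not (2*val >= -12)) -> 3*r + val != 7)


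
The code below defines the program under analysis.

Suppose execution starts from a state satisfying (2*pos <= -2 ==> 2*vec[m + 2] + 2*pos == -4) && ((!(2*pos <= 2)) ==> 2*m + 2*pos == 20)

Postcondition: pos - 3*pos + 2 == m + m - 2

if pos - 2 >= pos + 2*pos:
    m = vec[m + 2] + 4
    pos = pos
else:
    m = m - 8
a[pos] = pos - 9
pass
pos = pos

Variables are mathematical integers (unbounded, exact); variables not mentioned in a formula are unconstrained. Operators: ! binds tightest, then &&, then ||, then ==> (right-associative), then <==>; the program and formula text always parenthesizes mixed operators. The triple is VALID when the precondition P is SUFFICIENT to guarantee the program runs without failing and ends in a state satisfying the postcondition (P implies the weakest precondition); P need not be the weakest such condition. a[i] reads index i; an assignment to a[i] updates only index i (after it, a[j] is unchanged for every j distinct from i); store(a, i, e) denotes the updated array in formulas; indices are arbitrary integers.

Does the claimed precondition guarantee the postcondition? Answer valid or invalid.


Working backward. After the program, the postcondition pos - 3*pos + 2 == m + m - 2 must hold; in canonical form it is 2*m + 2*pos == 4.
Before pos := pos: 2*m + 2*pos == 4
Before skip: 2*m + 2*pos == 4
Before a[pos] := pos - 9: 2*m + 2*pos == 4
Then branch requires 2*vec[m + 2] + 2*pos == -4; else branch requires 2*m + 2*pos == 20.
Before the if: (2*pos <= -2 ==> 2*vec[m + 2] + 2*pos == -4) && ((!(2*pos <= -2)) ==> 2*m + 2*pos == 20)
The weakest precondition is (2*pos <= -2 ==> 2*vec[m + 2] + 2*pos == -4) && ((!(2*pos <= -2)) ==> 2*m + 2*pos == 20).
Check whether (2*pos <= -2 ==> 2*vec[m + 2] + 2*pos == -4) && ((!(2*pos <= 2)) ==> 2*m + 2*pos == 20) implies it.
Countermodel: at the initial state m = 0, pos = 1, vec = {[2] = 0, elsewhere 0}, the precondition holds but the weakest precondition fails.
Answer: invalid


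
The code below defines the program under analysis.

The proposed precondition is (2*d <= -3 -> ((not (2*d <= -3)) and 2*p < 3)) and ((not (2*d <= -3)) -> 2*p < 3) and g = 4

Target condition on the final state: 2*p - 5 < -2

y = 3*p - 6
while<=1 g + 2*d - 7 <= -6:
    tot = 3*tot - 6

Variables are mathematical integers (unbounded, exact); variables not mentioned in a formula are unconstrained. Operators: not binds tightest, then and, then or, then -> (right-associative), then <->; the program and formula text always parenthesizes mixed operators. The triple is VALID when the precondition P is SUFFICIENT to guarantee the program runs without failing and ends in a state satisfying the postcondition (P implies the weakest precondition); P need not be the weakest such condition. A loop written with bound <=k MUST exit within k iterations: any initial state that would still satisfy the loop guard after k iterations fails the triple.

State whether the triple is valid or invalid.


Working backward. After the program, the postcondition 2*p - 5 < -2 must hold; in canonical form it is 2*p < 3.
Before the loop (bound <=1), unroll the exhaustion recursion (WP_0 = exit-now case; WP_j = one more guarded iteration, up to j = 1):
  WP_0: (not (2*d + g <= 1)) and 2*p < 3
  WP_1: (2*d + g <= 1 -> ((not (2*d + g <= 1)) and 2*p < 3)) and ((not (2*d + g <= 1)) -> 2*p < 3)
So before the loop: (2*d + g <= 1 -> ((not (2*d + g <= 1)) and 2*p < 3)) and ((not (2*d + g <= 1)) -> 2*p < 3)
Before y := 3*p - 6: (2*d + g <= 1 -> ((not (2*d + g <= 1)) and 2*p < 3)) and ((not (2*d + g <= 1)) -> 2*p < 3)
The weakest precondition is (2*d + g <= 1 -> ((not (2*d + g <= 1)) and 2*p < 3)) and ((not (2*d + g <= 1)) -> 2*p < 3).
Check whether (2*d <= -3 -> ((not (2*d <= -3)) and 2*p < 3)) and ((not (2*d <= -3)) -> 2*p < 3) and g = 4 implies it.
Every state satisfying the precondition satisfies the weakest precondition: the implication holds.
Answer: valid


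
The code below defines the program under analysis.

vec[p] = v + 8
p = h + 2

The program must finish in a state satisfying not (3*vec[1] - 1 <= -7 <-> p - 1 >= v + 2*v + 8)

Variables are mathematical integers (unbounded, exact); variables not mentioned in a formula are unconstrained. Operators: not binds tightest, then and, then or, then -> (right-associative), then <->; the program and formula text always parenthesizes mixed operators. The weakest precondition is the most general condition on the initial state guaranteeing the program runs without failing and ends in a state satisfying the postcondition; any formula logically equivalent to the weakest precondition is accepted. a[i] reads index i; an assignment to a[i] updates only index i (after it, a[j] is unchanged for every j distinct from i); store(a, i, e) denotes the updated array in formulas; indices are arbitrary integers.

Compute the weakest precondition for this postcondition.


Working backward. After the program, the postcondition not (3*vec[1] - 1 <= -7 <-> p - 1 >= v + 2*v + 8) must hold; in canonical form it is not (3*vec[1] <= -6 <-> p >= 3*v + 9).
Before p := h + 2: not (3*vec[1] <= -6 <-> h >= 3*v + 7)
Before vec[p] := v + 8: not (3*store(vec, p, v + 8)[1] <= -6 <-> h >= 3*v + 7)
Answer: WP = not (3*store(vec, p, v + 8)[1] <= -6 <-> h >= 3*v + 7)


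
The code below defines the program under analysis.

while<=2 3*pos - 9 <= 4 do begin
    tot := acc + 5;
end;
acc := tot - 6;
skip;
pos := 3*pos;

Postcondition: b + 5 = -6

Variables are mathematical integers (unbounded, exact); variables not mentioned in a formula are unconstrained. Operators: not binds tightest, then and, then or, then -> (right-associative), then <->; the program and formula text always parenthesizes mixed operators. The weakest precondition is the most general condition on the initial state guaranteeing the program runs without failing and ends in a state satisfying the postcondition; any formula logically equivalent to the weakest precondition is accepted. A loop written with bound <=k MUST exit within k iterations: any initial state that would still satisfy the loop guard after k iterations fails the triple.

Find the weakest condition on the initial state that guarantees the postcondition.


Working backward. After the program, the postcondition b + 5 = -6 must hold; in canonical form it is b = -11.
Before pos := 3*pos: b = -11
Before skip: b = -11
Before acc := tot - 6: b = -11
Before the loop (bound <=2), unroll the exhaustion recursion (WP_0 = exit-now case; WP_j = one more guarded iteration, up to j = 2):
  WP_0: (not (3*pos <= 13)) and b = -11
  WP_1: (3*pos <= 13 -> ((not (3*pos <= 13)) and b = -11)) and ((not (3*pos <= 13)) -> b = -11)
  WP_2: (3*pos <= 13 -> ((3*pos <= 13 -> ((not (3*pos <= 13)) and b = -11)) and ((not (3*pos <= 13)) -> b = -11))) and ((not (3*pos <= 13)) -> b = -11)
So before the loop: (3*pos <= 13 -> ((3*pos <= 13 -> ((not (3*pos <= 13)) and b = -11)) and ((not (3*pos <= 13)) -> b = -11))) and ((not (3*pos <= 13)) -> b = -11)
Answer: WP = (3*pos <= 13 -> ((3*pos <= 13 -> ((not (3*pos <= 13)) and b = -11)) and ((not (3*pos <= 13)) -> b = -11))) and ((not (3*pos <= 13)) -> b = -11)


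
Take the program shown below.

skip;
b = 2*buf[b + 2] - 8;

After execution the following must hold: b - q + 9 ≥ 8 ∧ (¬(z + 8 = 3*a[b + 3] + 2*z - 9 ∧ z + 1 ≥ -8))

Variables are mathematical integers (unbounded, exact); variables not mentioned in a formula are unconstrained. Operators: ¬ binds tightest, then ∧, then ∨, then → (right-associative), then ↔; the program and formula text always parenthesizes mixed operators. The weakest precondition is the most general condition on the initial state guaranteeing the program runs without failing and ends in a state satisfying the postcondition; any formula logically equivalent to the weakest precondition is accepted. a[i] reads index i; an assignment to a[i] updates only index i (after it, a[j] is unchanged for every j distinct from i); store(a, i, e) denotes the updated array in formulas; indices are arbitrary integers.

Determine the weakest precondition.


Working backward. After the program, the postcondition b - q + 9 ≥ 8 ∧ (¬(z + 8 = 3*a[b + 3] + 2*z - 9 ∧ z + 1 ≥ -8)) must hold; in canonical form it is b ≥ q - 1 ∧ (¬(3*a[b + 3] + z = 17 ∧ z ≥ -9)).
Before b := 2*buf[b + 2] - 8: 2*buf[b + 2] ≥ q + 7 ∧ (¬(3*a[2*buf[b + 2] - 5] + z = 17 ∧ z ≥ -9))
Before skip: 2*buf[b + 2] ≥ q + 7 ∧ (¬(3*a[2*buf[b + 2] - 5] + z = 17 ∧ z ≥ -9))
Answer: WP = 2*buf[b + 2] ≥ q + 7 ∧ (¬(3*a[2*buf[b + 2] - 5] + z = 17 ∧ z ≥ -9))


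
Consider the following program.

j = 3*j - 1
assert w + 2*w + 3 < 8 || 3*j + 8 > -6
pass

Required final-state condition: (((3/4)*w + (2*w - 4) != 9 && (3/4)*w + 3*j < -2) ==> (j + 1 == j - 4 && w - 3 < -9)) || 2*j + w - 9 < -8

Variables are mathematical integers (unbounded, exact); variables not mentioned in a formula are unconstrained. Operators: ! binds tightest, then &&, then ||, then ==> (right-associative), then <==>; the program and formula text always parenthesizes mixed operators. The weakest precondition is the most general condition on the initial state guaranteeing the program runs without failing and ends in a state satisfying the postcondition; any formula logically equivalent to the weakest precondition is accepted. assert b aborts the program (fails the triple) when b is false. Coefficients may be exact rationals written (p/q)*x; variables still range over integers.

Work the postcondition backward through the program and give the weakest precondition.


Working backward. After the program, the postcondition (((3/4)*w + (2*w - 4) != 9 && (3/4)*w + 3*j < -2) ==> (j + 1 == j - 4 && w - 3 < -9)) || 2*j + w - 9 < -8 must hold; in canonical form it is (!((11/4)*w != 13 && 3*j + (3/4)*w < -2)) || 2*j + w < 1.
Before skip: (!((11/4)*w != 13 && 3*j + (3/4)*w < -2)) || 2*j + w < 1
Before assert w + 2*w + 3 < 8 || 3*j + 8 > -6: (3*w < 5 || 3*j > -14) && ((!((11/4)*w != 13 && 3*j + (3/4)*w < -2)) || 2*j + w < 1)
Before j := 3*j - 1: (3*w < 5 || 9*j > -11) && ((!((11/4)*w != 13 && 9*j + (3/4)*w < 1)) || 6*j + w < 3)
Answer: WP = (3*w < 5 || 9*j > -11) && ((!((11/4)*w != 13 && 9*j + (3/4)*w < 1)) || 6*j + w < 3)


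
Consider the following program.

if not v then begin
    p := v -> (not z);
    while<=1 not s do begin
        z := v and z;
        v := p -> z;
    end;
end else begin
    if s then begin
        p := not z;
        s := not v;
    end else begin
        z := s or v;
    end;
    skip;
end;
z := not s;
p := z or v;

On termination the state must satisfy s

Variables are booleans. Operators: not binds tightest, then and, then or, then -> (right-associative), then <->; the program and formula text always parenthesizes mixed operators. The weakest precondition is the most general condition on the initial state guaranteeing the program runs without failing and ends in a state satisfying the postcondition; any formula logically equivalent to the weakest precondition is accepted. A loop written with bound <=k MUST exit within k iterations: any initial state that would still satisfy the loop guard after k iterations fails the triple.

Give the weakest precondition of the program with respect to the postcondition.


Working backward. After the program, s must hold.
Before p := z or v: s
Before z := not s: s
Then branch requires (not s) -> s; else branch requires (s -> (not v)) and ((not s) -> s).
Before the if: ((not v) -> ((not s) -> s)) and (v -> ((s -> (not v)) and ((not s) -> s)))
Answer: WP = ((not v) -> ((not s) -> s)) and (v -> ((s -> (not v)) and ((not s) -> s)))


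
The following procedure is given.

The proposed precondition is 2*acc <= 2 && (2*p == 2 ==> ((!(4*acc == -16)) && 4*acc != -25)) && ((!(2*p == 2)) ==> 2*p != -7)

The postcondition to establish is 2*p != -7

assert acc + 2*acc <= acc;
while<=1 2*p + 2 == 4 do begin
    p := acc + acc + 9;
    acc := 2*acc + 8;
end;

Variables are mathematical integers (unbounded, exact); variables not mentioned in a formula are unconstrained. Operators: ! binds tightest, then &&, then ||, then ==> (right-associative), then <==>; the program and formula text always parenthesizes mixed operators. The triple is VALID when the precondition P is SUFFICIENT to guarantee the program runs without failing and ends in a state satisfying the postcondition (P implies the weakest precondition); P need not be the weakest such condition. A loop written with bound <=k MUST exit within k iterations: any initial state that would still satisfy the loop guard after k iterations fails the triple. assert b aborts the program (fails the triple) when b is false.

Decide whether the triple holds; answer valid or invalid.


Working backward. After the program, 2*p != -7 must hold.
Before the loop (bound <=1), unroll the exhaustion recursion (WP_0 = exit-now case; WP_j = one more guarded iteration, up to j = 1):
  WP_0: (!(2*p == 2)) && 2*p != -7
  WP_1: (2*p == 2 ==> ((!(4*acc == -16)) && 4*acc != -25)) && ((!(2*p == 2)) ==> 2*p != -7)
So before the loop: (2*p == 2 ==> ((!(4*acc == -16)) && 4*acc != -25)) && ((!(2*p == 2)) ==> 2*p != -7)
Before assert acc + 2*acc <= acc: 2*acc <= 0 && (2*p == 2 ==> ((!(4*acc == -16)) && 4*acc != -25)) && ((!(2*p == 2)) ==> 2*p != -7)
The weakest precondition is 2*acc <= 0 && (2*p == 2 ==> ((!(4*acc == -16)) && 4*acc != -25)) && ((!(2*p == 2)) ==> 2*p != -7).
Check whether 2*acc <= 2 && (2*p == 2 ==> ((!(4*acc == -16)) && 4*acc != -25)) && ((!(2*p == 2)) ==> 2*p != -7) implies it.
Countermodel: at the initial state acc = 1, p = 0, the precondition holds but the weakest precondition fails.
Answer: invalid


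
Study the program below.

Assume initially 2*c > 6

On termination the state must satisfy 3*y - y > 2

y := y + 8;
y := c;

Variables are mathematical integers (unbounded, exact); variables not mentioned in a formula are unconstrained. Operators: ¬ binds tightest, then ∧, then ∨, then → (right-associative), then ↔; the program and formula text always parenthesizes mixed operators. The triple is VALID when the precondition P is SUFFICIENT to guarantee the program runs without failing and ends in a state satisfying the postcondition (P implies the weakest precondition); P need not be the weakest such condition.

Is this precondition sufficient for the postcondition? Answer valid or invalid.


Working backward. After the program, the postcondition 3*y - y > 2 must hold; in canonical form it is 2*y > 2.
Before y := c: 2*c > 2
Before y := y + 8: 2*c > 2
The weakest precondition is 2*c > 2.
Check whether 2*c > 6 implies it.
Every state satisfying the precondition satisfies the weakest precondition: the implication holds.
Answer: valid


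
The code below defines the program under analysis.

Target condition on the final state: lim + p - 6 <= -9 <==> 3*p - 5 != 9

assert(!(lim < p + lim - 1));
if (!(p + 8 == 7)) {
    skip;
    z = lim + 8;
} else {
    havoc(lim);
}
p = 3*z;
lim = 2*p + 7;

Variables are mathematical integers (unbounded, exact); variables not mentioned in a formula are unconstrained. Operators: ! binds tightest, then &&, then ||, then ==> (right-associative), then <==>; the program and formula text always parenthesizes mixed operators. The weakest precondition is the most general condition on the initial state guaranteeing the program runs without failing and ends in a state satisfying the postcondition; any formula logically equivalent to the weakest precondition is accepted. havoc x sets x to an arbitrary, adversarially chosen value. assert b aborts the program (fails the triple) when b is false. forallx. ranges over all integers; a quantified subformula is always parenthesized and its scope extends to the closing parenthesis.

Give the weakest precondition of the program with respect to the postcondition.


Working backward. After the program, the postcondition lim + p - 6 <= -9 <==> 3*p - 5 != 9 must hold; in canonical form it is lim + p <= -3 <==> 3*p != 14.
Before lim := 2*p + 7: 3*p <= -10 <==> 3*p != 14
Before p := 3*z: 9*z <= -10 <==> 9*z != 14
Then branch requires 9*lim <= -82 <==> 9*lim != -58; else branch requires 9*z <= -10 <==> 9*z != 14.
Before the if: ((!(p == -1)) ==> (9*lim <= -82 <==> 9*lim != -58)) && (p == -1 ==> (9*z <= -10 <==> 9*z != 14))
Before assert !(lim < p + lim - 1): (!(p > 1)) && ((!(p == -1)) ==> (9*lim <= -82 <==> 9*lim != -58)) && (p == -1 ==> (9*z <= -10 <==> 9*z != 14))
Answer: WP = (!(p > 1)) && ((!(p == -1)) ==> (9*lim <= -82 <==> 9*lim != -58)) && (p == -1 ==> (9*z <= -10 <==> 9*z != 14))


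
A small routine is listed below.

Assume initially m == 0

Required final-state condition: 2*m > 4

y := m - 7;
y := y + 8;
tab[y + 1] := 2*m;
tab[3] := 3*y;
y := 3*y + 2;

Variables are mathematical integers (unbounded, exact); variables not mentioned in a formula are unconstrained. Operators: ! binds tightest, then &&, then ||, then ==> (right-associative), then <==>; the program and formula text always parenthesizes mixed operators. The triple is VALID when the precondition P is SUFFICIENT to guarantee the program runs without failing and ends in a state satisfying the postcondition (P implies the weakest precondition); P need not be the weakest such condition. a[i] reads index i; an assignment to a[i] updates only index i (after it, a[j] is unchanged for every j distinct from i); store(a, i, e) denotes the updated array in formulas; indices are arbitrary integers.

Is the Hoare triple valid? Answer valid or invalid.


Working backward. After the program, 2*m > 4 must hold.
Before y := 3*y + 2: 2*m > 4
Before tab[3] := 3*y: 2*m > 4
Before tab[y + 1] := 2*m: 2*m > 4
Before y := y + 8: 2*m > 4
Before y := m - 7: 2*m > 4
The weakest precondition is 2*m > 4.
Check whether m == 0 implies it.
Countermodel: at the initial state m = 0, the precondition holds but the weakest precondition fails.
Answer: invalid


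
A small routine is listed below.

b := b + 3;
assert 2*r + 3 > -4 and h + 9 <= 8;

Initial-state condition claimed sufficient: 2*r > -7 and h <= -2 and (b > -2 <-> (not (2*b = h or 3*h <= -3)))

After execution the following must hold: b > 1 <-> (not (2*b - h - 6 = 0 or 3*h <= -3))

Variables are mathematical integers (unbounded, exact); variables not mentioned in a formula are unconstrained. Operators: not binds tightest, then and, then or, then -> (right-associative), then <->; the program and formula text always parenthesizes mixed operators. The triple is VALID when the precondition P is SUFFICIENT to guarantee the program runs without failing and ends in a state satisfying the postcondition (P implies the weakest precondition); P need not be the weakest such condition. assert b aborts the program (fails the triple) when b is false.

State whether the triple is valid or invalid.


Working backward. After the program, the postcondition b > 1 <-> (not (2*b - h - 6 = 0 or 3*h <= -3)) must hold; in canonical form it is b > 1 <-> (not (2*b = h + 6 or 3*h <= -3)).
Before assert 2*r + 3 > -4 and h + 9 <= 8: 2*r > -7 and h <= -1 and (b > 1 <-> (not (2*b = h + 6 or 3*h <= -3)))
Before b := b + 3: 2*r > -7 and h <= -1 and (b > -2 <-> (not (2*b = h or 3*h <= -3)))
The weakest precondition is 2*r > -7 and h <= -1 and (b > -2 <-> (not (2*b = h or 3*h <= -3))).
Check whether 2*r > -7 and h <= -2 and (b > -2 <-> (not (2*b = h or 3*h <= -3))) implies it.
Every state satisfying the precondition satisfies the weakest precondition: the implication holds.
Answer: valid


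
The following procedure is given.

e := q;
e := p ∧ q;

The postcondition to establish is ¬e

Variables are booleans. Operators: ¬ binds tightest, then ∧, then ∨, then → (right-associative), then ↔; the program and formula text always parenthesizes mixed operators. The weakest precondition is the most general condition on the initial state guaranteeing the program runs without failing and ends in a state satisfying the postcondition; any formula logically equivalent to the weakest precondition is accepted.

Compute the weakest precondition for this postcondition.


Working backward. After the program, ¬e must hold.
Before e := p ∧ q: ¬(p ∧ q)
Before e := q: ¬(p ∧ q)
Answer: WP = ¬(p ∧ q)


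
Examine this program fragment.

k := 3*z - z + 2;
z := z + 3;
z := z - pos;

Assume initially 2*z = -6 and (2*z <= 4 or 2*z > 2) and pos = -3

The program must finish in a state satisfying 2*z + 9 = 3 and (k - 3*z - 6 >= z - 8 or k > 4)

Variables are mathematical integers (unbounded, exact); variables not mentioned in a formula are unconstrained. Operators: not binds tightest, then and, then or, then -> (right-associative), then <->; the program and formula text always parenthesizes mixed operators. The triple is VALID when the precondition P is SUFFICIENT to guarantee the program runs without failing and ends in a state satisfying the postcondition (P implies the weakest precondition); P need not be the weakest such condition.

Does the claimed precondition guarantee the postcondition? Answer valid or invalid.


Working backward. After the program, the postcondition 2*z + 9 = 3 and (k - 3*z - 6 >= z - 8 or k > 4) must hold; in canonical form it is 2*z = -6 and (k >= 4*z - 2 or k > 4).
Before z := z - pos: 2*z = 2*pos - 6 and (k + 4*pos >= 4*z - 2 or k > 4)
Before z := z + 3: 2*z = 2*pos - 12 and (k + 4*pos >= 4*z + 10 or k > 4)
Before k := 3*z - z + 2: 2*z = 2*pos - 12 and (4*pos >= 2*z + 8 or 2*z > 2)
The weakest precondition is 2*z = 2*pos - 12 and (4*pos >= 2*z + 8 or 2*z > 2).
Check whether 2*z = -6 and (2*z <= 4 or 2*z > 2) and pos = -3 implies it.
Countermodel: at the initial state pos = -3, z = -3, the precondition holds but the weakest precondition fails.
Answer: invalid


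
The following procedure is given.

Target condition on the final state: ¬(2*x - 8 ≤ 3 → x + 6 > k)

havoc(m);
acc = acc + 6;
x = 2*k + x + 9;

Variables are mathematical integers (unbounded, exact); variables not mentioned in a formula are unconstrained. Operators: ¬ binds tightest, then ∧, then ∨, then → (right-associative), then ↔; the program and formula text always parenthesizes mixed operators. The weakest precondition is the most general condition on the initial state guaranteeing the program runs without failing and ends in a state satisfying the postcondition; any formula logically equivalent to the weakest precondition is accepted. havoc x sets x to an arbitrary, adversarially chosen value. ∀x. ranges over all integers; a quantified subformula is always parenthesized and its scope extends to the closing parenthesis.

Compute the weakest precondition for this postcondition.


Working backward. After the program, the postcondition ¬(2*x - 8 ≤ 3 → x + 6 > k) must hold; in canonical form it is ¬(2*x ≤ 11 → x > k - 6).
Before x := 2*k + x + 9: ¬(4*k + 2*x ≤ -7 → k + x > -15)
Before acc := acc + 6: ¬(4*k + 2*x ≤ -7 → k + x > -15)
Before havoc m: ¬(4*k + 2*x ≤ -7 → k + x > -15)
Answer: WP = ¬(4*k + 2*x ≤ -7 → k + x > -15)
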